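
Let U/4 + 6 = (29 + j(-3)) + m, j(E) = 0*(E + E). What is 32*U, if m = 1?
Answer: 3072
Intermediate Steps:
j(E) = 0 (j(E) = 0*(2*E) = 0)
U = 96 (U = -24 + 4*((29 + 0) + 1) = -24 + 4*(29 + 1) = -24 + 4*30 = -24 + 120 = 96)
32*U = 32*96 = 3072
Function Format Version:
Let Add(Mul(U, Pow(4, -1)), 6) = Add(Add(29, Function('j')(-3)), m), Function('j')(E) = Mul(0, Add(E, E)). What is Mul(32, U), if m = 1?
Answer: 3072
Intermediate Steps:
Function('j')(E) = 0 (Function('j')(E) = Mul(0, Mul(2, E)) = 0)
U = 96 (U = Add(-24, Mul(4, Add(Add(29, 0), 1))) = Add(-24, Mul(4, Add(29, 1))) = Add(-24, Mul(4, 30)) = Add(-24, 120) = 96)
Mul(32, U) = Mul(32, 96) = 3072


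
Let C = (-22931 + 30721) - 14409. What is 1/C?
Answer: -1/6619 ≈ -0.00015108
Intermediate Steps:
C = -6619 (C = 7790 - 14409 = -6619)
1/C = 1/(-6619) = -1/6619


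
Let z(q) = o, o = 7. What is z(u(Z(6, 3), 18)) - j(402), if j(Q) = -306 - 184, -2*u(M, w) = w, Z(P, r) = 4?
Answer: 497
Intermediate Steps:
u(M, w) = -w/2
j(Q) = -490
z(q) = 7
z(u(Z(6, 3), 18)) - j(402) = 7 - 1*(-490) = 7 + 490 = 497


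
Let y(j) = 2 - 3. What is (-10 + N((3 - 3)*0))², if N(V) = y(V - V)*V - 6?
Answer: 256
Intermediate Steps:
y(j) = -1
N(V) = -6 - V (N(V) = -V - 6 = -6 - V)
(-10 + N((3 - 3)*0))² = (-10 + (-6 - (3 - 3)*0))² = (-10 + (-6 - 0*0))² = (-10 + (-6 - 1*0))² = (-10 + (-6 + 0))² = (-10 - 6)² = (-16)² = 256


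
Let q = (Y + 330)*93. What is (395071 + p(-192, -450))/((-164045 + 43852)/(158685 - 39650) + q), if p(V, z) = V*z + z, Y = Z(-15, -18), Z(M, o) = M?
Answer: 57258334735/3487010132 ≈ 16.420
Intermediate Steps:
Y = -15
p(V, z) = z + V*z
q = 29295 (q = (-15 + 330)*93 = 315*93 = 29295)
(395071 + p(-192, -450))/((-164045 + 43852)/(158685 - 39650) + q) = (395071 - 450*(1 - 192))/((-164045 + 43852)/(158685 - 39650) + 29295) = (395071 - 450*(-191))/(-120193/119035 + 29295) = (395071 + 85950)/(-120193*1/119035 + 29295) = 481021/(-120193/119035 + 29295) = 481021/(3487010132/119035) = 481021*(119035/3487010132) = 57258334735/3487010132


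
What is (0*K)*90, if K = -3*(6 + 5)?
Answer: 0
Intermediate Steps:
K = -33 (K = -3*11 = -33)
(0*K)*90 = (0*(-33))*90 = 0*90 = 0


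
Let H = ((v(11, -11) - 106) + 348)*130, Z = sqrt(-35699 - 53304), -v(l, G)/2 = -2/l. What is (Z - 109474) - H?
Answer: -1550794/11 + I*sqrt(89003) ≈ -1.4098e+5 + 298.33*I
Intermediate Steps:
v(l, G) = 4/l (v(l, G) = -(-4)/l = 4/l)
Z = I*sqrt(89003) (Z = sqrt(-89003) = I*sqrt(89003) ≈ 298.33*I)
H = 346580/11 (H = ((4/11 - 106) + 348)*130 = (-1162/11 + 348)*130 = (2666/11)*130 = 346580/11 ≈ 31507.)
(Z - 109474) - H = (I*sqrt(89003) - 109474) - 1*346580/11 = (-109474 + I*sqrt(89003)) - 346580/11 = -1550794/11 + I*sqrt(89003)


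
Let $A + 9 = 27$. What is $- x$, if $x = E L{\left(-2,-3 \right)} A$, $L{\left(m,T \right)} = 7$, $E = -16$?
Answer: $2016$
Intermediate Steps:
$A = 18$ ($A = -9 + 27 = 18$)
$x = -2016$ ($x = \left(-16\right) 7 \cdot 18 = \left(-112\right) 18 = -2016$)
$- x = \left(-1\right) \left(-2016\right) = 2016$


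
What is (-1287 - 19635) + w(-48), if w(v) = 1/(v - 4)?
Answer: -1087945/52 ≈ -20922.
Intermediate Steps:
w(v) = 1/(-4 + v)
(-1287 - 19635) + w(-48) = (-1287 - 19635) + 1/(-4 - 48) = -20922 + 1/(-52) = -20922 - 1/52 = -1087945/52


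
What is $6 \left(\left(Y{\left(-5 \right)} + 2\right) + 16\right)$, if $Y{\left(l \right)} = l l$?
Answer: $258$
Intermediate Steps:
$Y{\left(l \right)} = l^{2}$
$6 \left(\left(Y{\left(-5 \right)} + 2\right) + 16\right) = 6 \left(\left(\left(-5\right)^{2} + 2\right) + 16\right) = 6 \left(\left(25 + 2\right) + 16\right) = 6 \left(27 + 16\right) = 6 \cdot 43 = 258$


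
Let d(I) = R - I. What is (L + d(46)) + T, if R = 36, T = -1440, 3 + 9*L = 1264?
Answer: -11789/9 ≈ -1309.9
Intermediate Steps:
L = 1261/9 (L = -1/3 + (1/9)*1264 = -1/3 + 1264/9 = 1261/9 ≈ 140.11)
d(I) = 36 - I
(L + d(46)) + T = (1261/9 + (36 - 1*46)) - 1440 = (1261/9 + (36 - 46)) - 1440 = (1261/9 - 10) - 1440 = 1171/9 - 1440 = -11789/9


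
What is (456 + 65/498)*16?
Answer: 1817224/249 ≈ 7298.1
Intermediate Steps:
(456 + 65/498)*16 = (227153/498)*16 = 1817224/249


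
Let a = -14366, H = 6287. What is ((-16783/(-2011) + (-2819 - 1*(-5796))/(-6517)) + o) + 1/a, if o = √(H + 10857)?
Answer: 1485259821737/188276299442 + 2*√4286 ≈ 138.82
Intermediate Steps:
o = 2*√4286 (o = √(6287 + 10857) = √17144 = 2*√4286 ≈ 130.94)
((-16783/(-2011) + (-2819 - 1*(-5796))/(-6517)) + o) + 1/a = ((-16783/(-2011) + (-2819 - 1*(-5796))/(-6517)) + 2*√4286) + 1/(-14366) = ((-16783*(-1/2011) + (-2819 + 5796)*(-1/6517)) + 2*√4286) - 1/14366 = ((16783/2011 + 2977*(-1/6517)) + 2*√4286) - 1/14366 = ((16783/2011 - 2977/6517) + 2*√4286) - 1/14366 = (103388064/13105687 + 2*√4286) - 1/14366 = 1485259821737/188276299442 + 2*√4286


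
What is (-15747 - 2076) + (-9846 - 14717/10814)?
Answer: -299227283/10814 ≈ -27670.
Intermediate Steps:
(-15747 - 2076) + (-9846 - 14717/10814) = -17823 + (-9846 - 14717*1/10814) = -17823 + (-9846 - 14717/10814) = -17823 - 106489361/10814 = -299227283/10814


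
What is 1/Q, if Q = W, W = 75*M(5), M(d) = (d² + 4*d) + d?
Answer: 1/3750 ≈ 0.00026667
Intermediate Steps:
M(d) = d² + 5*d
W = 3750 (W = 75*(5*(5 + 5)) = 75*(5*10) = 75*50 = 3750)
Q = 3750
1/Q = 1/3750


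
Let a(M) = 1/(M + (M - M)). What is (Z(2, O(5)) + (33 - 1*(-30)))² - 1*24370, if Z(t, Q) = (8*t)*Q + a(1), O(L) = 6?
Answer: 1230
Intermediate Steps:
a(M) = 1/M (a(M) = 1/(M + 0) = 1/M)
Z(t, Q) = 1 + 8*Q*t (Z(t, Q) = (8*t)*Q + 1/1 = 8*Q*t + 1 = 1 + 8*Q*t)
(Z(2, O(5)) + (33 - 1*(-30)))² - 1*24370 = ((1 + 8*6*2) + (33 - 1*(-30)))² - 1*24370 = ((1 + 96) + (33 + 30))² - 24370 = (97 + 63)² - 24370 = 160² - 24370 = 25600 - 24370 = 1230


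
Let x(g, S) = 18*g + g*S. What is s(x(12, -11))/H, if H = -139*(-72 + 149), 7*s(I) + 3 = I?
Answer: -81/74921 ≈ -0.0010811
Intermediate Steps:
x(g, S) = 18*g + S*g
s(I) = -3/7 + I/7
H = -10703 (H = -139*77 = -10703)
s(x(12, -11))/H = (-3/7 + (12*(18 - 11))/7)/(-10703) = (-3/7 + (12*7)/7)*(-1/10703) = (-3/7 + (⅐)*84)*(-1/10703) = (-3/7 + 12)*(-1/10703) = (81/7)*(-1/10703) = -81/74921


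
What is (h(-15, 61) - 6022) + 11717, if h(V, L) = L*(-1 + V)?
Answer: 4719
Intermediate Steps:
(h(-15, 61) - 6022) + 11717 = (61*(-1 - 15) - 6022) + 11717 = (61*(-16) - 6022) + 11717 = (-976 - 6022) + 11717 = -6998 + 11717 = 4719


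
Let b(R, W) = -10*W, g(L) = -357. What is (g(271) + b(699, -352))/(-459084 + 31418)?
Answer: -3163/427666 ≈ -0.0073960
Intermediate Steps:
(g(271) + b(699, -352))/(-459084 + 31418) = (-357 - 10*(-352))/(-459084 + 31418) = (-357 + 3520)/(-427666) = 3163*(-1/427666) = -3163/427666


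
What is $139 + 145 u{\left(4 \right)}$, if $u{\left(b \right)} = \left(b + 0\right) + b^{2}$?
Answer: $3039$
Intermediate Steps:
$u{\left(b \right)} = b + b^{2}$
$139 + 145 u{\left(4 \right)} = 139 + 145 \cdot 4 \left(1 + 4\right) = 139 + 145 \cdot 4 \cdot 5 = 139 + 145 \cdot 20 = 139 + 2900 = 3039$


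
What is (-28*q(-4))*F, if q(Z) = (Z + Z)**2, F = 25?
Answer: -44800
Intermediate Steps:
q(Z) = 4*Z**2 (q(Z) = (2*Z)**2 = 4*Z**2)
(-28*q(-4))*F = -112*(-4)**2*25 = -112*16*25 = -28*64*25 = -1792*25 = -44800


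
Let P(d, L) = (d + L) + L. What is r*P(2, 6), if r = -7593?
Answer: -106302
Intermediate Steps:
P(d, L) = d + 2*L (P(d, L) = (L + d) + L = d + 2*L)
r*P(2, 6) = -7593*(2 + 2*6) = -7593*(2 + 12) = -7593*14 = -106302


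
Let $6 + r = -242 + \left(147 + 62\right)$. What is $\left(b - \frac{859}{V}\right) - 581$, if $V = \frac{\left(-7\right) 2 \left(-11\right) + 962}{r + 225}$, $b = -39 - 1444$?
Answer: $- \frac{13243}{6} \approx -2207.2$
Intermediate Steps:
$r = -39$ ($r = -6 + \left(-242 + \left(147 + 62\right)\right) = -6 + \left(-242 + 209\right) = -6 - 33 = -39$)
$b = -1483$ ($b = -39 - 1444 = -1483$)
$V = 6$ ($V = \frac{\left(-7\right) 2 \left(-11\right) + 962}{-39 + 225} = \frac{\left(-14\right) \left(-11\right) + 962}{186} = \left(154 + 962\right) \frac{1}{186} = 1116 \cdot \frac{1}{186} = 6$)
$\left(b - \frac{859}{V}\right) - 581 = \left(-1483 - \frac{859}{6}\right) - 581 = - \frac{9757}{6} - 581 = - \frac{13243}{6}$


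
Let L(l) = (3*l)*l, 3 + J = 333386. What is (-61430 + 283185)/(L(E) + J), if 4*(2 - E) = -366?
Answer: 887020/1438439 ≈ 0.61665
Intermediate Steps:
E = 187/2 (E = 2 - ¼*(-366) = 2 + 183/2 = 187/2 ≈ 93.500)
J = 333383 (J = -3 + 333386 = 333383)
L(l) = 3*l²
(-61430 + 283185)/(L(E) + J) = (-61430 + 283185)/(3*(187/2)² + 333383) = 221755/(3*(34969/4) + 333383) = 221755/(104907/4 + 333383) = 221755/(1438439/4) = 221755*(4/1438439) = 887020/1438439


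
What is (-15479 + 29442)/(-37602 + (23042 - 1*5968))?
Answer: -13963/20528 ≈ -0.68019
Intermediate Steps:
(-15479 + 29442)/(-37602 + (23042 - 1*5968)) = 13963/(-37602 + (23042 - 5968)) = 13963/(-37602 + 17074) = 13963/(-20528) = 13963*(-1/20528) = -13963/20528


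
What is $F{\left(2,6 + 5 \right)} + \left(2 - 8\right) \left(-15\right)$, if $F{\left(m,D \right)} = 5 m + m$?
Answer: $102$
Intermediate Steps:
$F{\left(m,D \right)} = 6 m$
$F{\left(2,6 + 5 \right)} + \left(2 - 8\right) \left(-15\right) = 6 \cdot 2 + \left(2 - 8\right) \left(-15\right) = 12 + \left(2 - 8\right) \left(-15\right) = 12 - -90 = 12 + 90 = 102$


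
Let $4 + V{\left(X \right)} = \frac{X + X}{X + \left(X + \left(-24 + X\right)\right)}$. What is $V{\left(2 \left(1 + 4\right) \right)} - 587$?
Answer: $- \frac{1763}{3} \approx -587.67$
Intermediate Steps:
$V{\left(X \right)} = -4 + \frac{2 X}{-24 + 3 X}$ ($V{\left(X \right)} = -4 + \frac{X + X}{X + \left(X + \left(-24 + X\right)\right)} = -4 + \frac{2 X}{X + \left(-24 + 2 X\right)} = -4 + \frac{2 X}{-24 + 3 X}$)
$V{\left(2 \left(1 + 4\right) \right)} - 587 = \frac{2 \left(48 - 5 \cdot 2 \left(1 + 4\right)\right)}{3 \left(-8 + 2 \left(1 + 4\right)\right)} - 587 = \frac{2 \left(48 - 5 \cdot 2 \cdot 5\right)}{3 \left(-8 + 2 \cdot 5\right)} - 587 = \frac{2 \left(48 - 50\right)}{3 \left(-8 + 10\right)} - 587 = \frac{2 \left(48 - 50\right)}{3 \cdot 2} - 587 = \frac{2}{3} \cdot \frac{1}{2} \left(-2\right) - 587 = - \frac{2}{3} - 587 = - \frac{1763}{3}$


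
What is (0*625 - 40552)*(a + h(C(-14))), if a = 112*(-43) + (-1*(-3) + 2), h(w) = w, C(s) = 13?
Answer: 194568496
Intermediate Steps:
a = -4811 (a = -4816 + (3 + 2) = -4816 + 5 = -4811)
(0*625 - 40552)*(a + h(C(-14))) = (0*625 - 40552)*(-4811 + 13) = (0 - 40552)*(-4798) = -40552*(-4798) = 194568496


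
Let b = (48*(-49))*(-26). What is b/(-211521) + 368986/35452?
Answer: 12646721167/1249807082 ≈ 10.119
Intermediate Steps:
b = 61152 (b = -2352*(-26) = 61152)
b/(-211521) + 368986/35452 = 61152/(-211521) + 368986/35452 = 61152*(-1/211521) + 368986*(1/35452) = -20384/70507 + 184493/17726 = 12646721167/1249807082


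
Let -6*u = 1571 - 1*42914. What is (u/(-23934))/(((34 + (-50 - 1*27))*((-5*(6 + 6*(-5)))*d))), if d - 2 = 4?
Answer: 13781/1481993280 ≈ 9.2990e-6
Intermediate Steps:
d = 6 (d = 2 + 4 = 6)
u = 13781/2 (u = -(1571 - 1*42914)/6 = -(1571 - 42914)/6 = -1/6*(-41343) = 13781/2 ≈ 6890.5)
(u/(-23934))/(((34 + (-50 - 1*27))*((-5*(6 + 6*(-5)))*d))) = ((13781/2)/(-23934))/(((34 + (-50 - 1*27))*(-5*(6 + 6*(-5))*6))) = ((13781/2)*(-1/23934))/(((34 + (-50 - 27))*(-5*(6 - 30)*6))) = -13781*1/(720*(34 - 77))/47868 = -13781/(47868*((-5160*6))) = -13781/(47868*((-43*720))) = -13781/47868/(-30960) = -13781/47868*(-1/30960) = 13781/1481993280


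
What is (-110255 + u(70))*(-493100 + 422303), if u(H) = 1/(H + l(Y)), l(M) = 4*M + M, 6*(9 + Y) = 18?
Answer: 312228858603/40 ≈ 7.8057e+9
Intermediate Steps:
Y = -6 (Y = -9 + (⅙)*18 = -9 + 3 = -6)
l(M) = 5*M
u(H) = 1/(-30 + H) (u(H) = 1/(H + 5*(-6)) = 1/(H - 30) = 1/(-30 + H))
(-110255 + u(70))*(-493100 + 422303) = (-110255 + 1/(-30 + 70))*(-493100 + 422303) = (-110255 + 1/40)*(-70797) = -4410199/40*(-70797) = 312228858603/40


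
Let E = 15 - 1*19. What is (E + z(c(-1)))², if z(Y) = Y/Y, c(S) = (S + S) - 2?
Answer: 9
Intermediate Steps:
c(S) = -2 + 2*S (c(S) = 2*S - 2 = -2 + 2*S)
E = -4 (E = 15 - 19 = -4)
z(Y) = 1
(E + z(c(-1)))² = (-4 + 1)² = (-3)² = 9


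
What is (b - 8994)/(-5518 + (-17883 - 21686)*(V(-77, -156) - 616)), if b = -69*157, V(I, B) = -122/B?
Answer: -1546506/1898367199 ≈ -0.00081465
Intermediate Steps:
b = -10833
(b - 8994)/(-5518 + (-17883 - 21686)*(V(-77, -156) - 616)) = (-10833 - 8994)/(-5518 + (-17883 - 21686)*(-122/(-156) - 616)) = -19827/(-5518 - 39569*(-122*(-1/156) - 616)) = -19827/(-5518 - 39569*(61/78 - 616)) = -19827/(-5518 - 39569*(-47987/78)) = -19827/(-5518 + 1898797603/78) = -19827/1898367199/78 = -19827*78/1898367199 = -1546506/1898367199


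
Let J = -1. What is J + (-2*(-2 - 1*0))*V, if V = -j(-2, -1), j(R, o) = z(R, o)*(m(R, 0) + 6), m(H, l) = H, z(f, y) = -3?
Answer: 47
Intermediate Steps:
j(R, o) = -18 - 3*R (j(R, o) = -3*(R + 6) = -3*(6 + R) = -18 - 3*R)
V = 12 (V = -(-18 - 3*(-2)) = -(-18 + 6) = -1*(-12) = 12)
J + (-2*(-2 - 1*0))*V = -1 - 2*(-2 - 1*0)*12 = -1 - 2*(-2 + 0)*12 = -1 - 2*(-2)*12 = -1 + 4*12 = -1 + 48 = 47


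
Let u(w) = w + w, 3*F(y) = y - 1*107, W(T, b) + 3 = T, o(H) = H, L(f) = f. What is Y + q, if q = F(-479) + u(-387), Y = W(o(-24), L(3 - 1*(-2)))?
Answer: -2989/3 ≈ -996.33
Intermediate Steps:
W(T, b) = -3 + T
F(y) = -107/3 + y/3 (F(y) = (y - 1*107)/3 = (y - 107)/3 = (-107 + y)/3 = -107/3 + y/3)
Y = -27 (Y = -3 - 24 = -27)
u(w) = 2*w
q = -2908/3 (q = (-107/3 + (1/3)*(-479)) + 2*(-387) = (-107/3 - 479/3) - 774 = -586/3 - 774 = -2908/3 ≈ -969.33)
Y + q = -27 - 2908/3 = -2989/3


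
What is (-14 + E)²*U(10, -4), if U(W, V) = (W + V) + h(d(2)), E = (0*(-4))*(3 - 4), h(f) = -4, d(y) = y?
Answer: 392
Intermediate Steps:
E = 0 (E = 0*(-1) = 0)
U(W, V) = -4 + V + W (U(W, V) = (W + V) - 4 = (V + W) - 4 = -4 + V + W)
(-14 + E)²*U(10, -4) = (-14 + 0)²*(-4 - 4 + 10) = (-14)²*2 = 196*2 = 392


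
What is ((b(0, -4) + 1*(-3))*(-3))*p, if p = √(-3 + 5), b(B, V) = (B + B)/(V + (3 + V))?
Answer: 9*√2 ≈ 12.728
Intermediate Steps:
b(B, V) = 2*B/(3 + 2*V) (b(B, V) = (2*B)/(3 + 2*V) = 2*B/(3 + 2*V))
p = √2 ≈ 1.4142
((b(0, -4) + 1*(-3))*(-3))*p = ((2*0/(3 + 2*(-4)) + 1*(-3))*(-3))*√2 = ((2*0/(3 - 8) - 3)*(-3))*√2 = ((2*0/(-5) - 3)*(-3))*√2 = ((2*0*(-⅕) - 3)*(-3))*√2 = ((0 - 3)*(-3))*√2 = (-3*(-3))*√2 = 9*√2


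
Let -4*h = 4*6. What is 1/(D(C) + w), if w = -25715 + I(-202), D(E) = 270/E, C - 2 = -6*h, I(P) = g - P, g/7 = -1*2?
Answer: -19/484878 ≈ -3.9185e-5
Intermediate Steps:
g = -14 (g = 7*(-1*2) = 7*(-2) = -14)
h = -6 ≈ -6.0000
I(P) = -14 - P
C = 38 (C = 2 - 6*(-6) = 2 + 36 = 38)
w = -25527 (w = -25715 + (-14 - 1*(-202)) = -25715 + (-14 + 202) = -25715 + 188 = -25527)
1/(D(C) + w) = 1/(270/38 - 25527) = 1/(270*(1/38) - 25527) = 1/(135/19 - 25527) = 1/(-484878/19) = -19/484878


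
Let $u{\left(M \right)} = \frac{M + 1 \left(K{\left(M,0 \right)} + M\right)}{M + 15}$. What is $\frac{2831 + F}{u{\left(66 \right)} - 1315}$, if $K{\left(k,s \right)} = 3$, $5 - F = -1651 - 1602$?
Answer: $- \frac{18267}{3940} \approx -4.6363$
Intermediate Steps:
$F = 3258$ ($F = 5 - \left(-1651 - 1602\right) = 5 - -3253 = 5 + 3253 = 3258$)
$u{\left(M \right)} = \frac{3 + 2 M}{15 + M}$ ($u{\left(M \right)} = \frac{M + 1 \left(3 + M\right)}{M + 15} = \frac{M + \left(3 + M\right)}{15 + M} = \frac{3 + 2 M}{15 + M}$)
$\frac{2831 + F}{u{\left(66 \right)} - 1315} = \frac{2831 + 3258}{\frac{3 + 2 \cdot 66}{15 + 66} - 1315} = \frac{6089}{\frac{3 + 132}{81} - 1315} = \frac{6089}{\frac{1}{81} \cdot 135 - 1315} = \frac{6089}{\frac{5}{3} - 1315} = \frac{6089}{- \frac{3940}{3}} = 6089 \left(- \frac{3}{3940}\right) = - \frac{18267}{3940}$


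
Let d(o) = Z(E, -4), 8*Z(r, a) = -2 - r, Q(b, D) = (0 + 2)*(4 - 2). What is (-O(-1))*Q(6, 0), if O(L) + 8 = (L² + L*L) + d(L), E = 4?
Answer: 27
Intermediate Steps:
Q(b, D) = 4 (Q(b, D) = 2*2 = 4)
Z(r, a) = -¼ - r/8 (Z(r, a) = (-2 - r)/8 = -¼ - r/8)
d(o) = -¾ (d(o) = -¼ - ⅛*4 = -¼ - ½ = -¾)
O(L) = -35/4 + 2*L² (O(L) = -8 + ((L² + L*L) - ¾) = -8 + ((L² + L²) - ¾) = -8 + (2*L² - ¾) = -8 + (-¾ + 2*L²) = -35/4 + 2*L²)
(-O(-1))*Q(6, 0) = -(-35/4 + 2*(-1)²)*4 = -(-35/4 + 2*1)*4 = -(-35/4 + 2)*4 = -1*(-27/4)*4 = (27/4)*4 = 27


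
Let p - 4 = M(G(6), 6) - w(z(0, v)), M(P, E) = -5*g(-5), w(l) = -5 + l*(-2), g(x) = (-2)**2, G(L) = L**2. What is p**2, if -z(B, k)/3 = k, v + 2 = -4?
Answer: 625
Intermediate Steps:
v = -6 (v = -2 - 4 = -6)
z(B, k) = -3*k
g(x) = 4
w(l) = -5 - 2*l
M(P, E) = -20 (M(P, E) = -5*4 = -20)
p = 25 (p = 4 + (-20 - (-5 - (-6)*(-6))) = 4 + (-20 - (-5 - 2*18)) = 4 + (-20 - (-5 - 36)) = 4 + (-20 - 1*(-41)) = 4 + (-20 + 41) = 4 + 21 = 25)
p**2 = 25**2 = 625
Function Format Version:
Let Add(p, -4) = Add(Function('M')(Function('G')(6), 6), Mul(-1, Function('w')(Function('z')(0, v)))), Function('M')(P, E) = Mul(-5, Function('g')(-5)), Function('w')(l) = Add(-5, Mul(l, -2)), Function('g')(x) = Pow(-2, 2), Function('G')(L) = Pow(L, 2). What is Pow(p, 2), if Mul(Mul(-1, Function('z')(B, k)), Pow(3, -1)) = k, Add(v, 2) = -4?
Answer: 625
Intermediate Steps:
v = -6 (v = Add(-2, -4) = -6)
Function('z')(B, k) = Mul(-3, k)
Function('g')(x) = 4
Function('w')(l) = Add(-5, Mul(-2, l))
Function('M')(P, E) = -20 (Function('M')(P, E) = Mul(-5, 4) = -20)
p = 25 (p = Add(4, Add(-20, Mul(-1, Add(-5, Mul(-2, Mul(-3, -6)))))) = Add(4, Add(-20, Mul(-1, Add(-5, Mul(-2, 18))))) = Add(4, Add(-20, Mul(-1, Add(-5, -36)))) = Add(4, Add(-20, Mul(-1, -41))) = Add(4, Add(-20, 41)) = Add(4, 21) = 25)
Pow(p, 2) = Pow(25, 2) = 625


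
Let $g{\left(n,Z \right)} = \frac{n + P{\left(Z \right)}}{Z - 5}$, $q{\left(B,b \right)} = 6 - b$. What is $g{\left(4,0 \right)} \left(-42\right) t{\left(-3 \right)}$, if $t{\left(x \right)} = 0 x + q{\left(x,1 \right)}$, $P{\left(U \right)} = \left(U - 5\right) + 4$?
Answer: $126$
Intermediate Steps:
$P{\left(U \right)} = -1 + U$ ($P{\left(U \right)} = \left(-5 + U\right) + 4 = -1 + U$)
$t{\left(x \right)} = 5$ ($t{\left(x \right)} = 0 x + \left(6 - 1\right) = 0 + \left(6 - 1\right) = 0 + 5 = 5$)
$g{\left(n,Z \right)} = \frac{-1 + Z + n}{-5 + Z}$ ($g{\left(n,Z \right)} = \frac{n + \left(-1 + Z\right)}{Z - 5} = \frac{-1 + Z + n}{-5 + Z}$)
$g{\left(4,0 \right)} \left(-42\right) t{\left(-3 \right)} = \frac{-1 + 0 + 4}{-5 + 0} \left(-42\right) 5 = \frac{1}{-5} \cdot 3 \left(-42\right) 5 = \left(- \frac{1}{5}\right) 3 \left(-42\right) 5 = \left(- \frac{3}{5}\right) \left(-42\right) 5 = \frac{126}{5} \cdot 5 = 126$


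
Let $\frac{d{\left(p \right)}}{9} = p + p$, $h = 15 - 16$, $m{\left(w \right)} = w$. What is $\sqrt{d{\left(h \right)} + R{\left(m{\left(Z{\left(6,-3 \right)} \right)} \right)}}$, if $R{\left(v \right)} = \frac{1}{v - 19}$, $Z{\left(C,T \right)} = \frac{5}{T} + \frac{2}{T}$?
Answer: $\frac{i \sqrt{1155}}{8} \approx 4.2482 i$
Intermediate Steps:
$Z{\left(C,T \right)} = \frac{7}{T}$
$R{\left(v \right)} = \frac{1}{-19 + v}$
$h = -1$
$d{\left(p \right)} = 18 p$ ($d{\left(p \right)} = 9 \left(p + p\right) = 9 \cdot 2 p = 18 p$)
$\sqrt{d{\left(h \right)} + R{\left(m{\left(Z{\left(6,-3 \right)} \right)} \right)}} = \sqrt{18 \left(-1\right) + \frac{1}{-19 + \frac{7}{-3}}} = \sqrt{-18 + \frac{1}{-19 + 7 \left(- \frac{1}{3}\right)}} = \sqrt{-18 + \frac{1}{-19 - \frac{7}{3}}} = \sqrt{-18 + \frac{1}{- \frac{64}{3}}} = \sqrt{-18 - \frac{3}{64}} = \sqrt{- \frac{1155}{64}} = \frac{i \sqrt{1155}}{8}$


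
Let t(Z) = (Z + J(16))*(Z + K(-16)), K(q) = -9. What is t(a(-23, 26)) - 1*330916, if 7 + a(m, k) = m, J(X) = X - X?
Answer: -329746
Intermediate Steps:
J(X) = 0
a(m, k) = -7 + m
t(Z) = Z*(-9 + Z) (t(Z) = (Z + 0)*(Z - 9) = Z*(-9 + Z))
t(a(-23, 26)) - 1*330916 = (-7 - 23)*(-9 + (-7 - 23)) - 1*330916 = -30*(-9 - 30) - 330916 = -30*(-39) - 330916 = 1170 - 330916 = -329746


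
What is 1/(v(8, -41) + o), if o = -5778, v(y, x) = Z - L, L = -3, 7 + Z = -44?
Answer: -1/5826 ≈ -0.00017164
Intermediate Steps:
Z = -51 (Z = -7 - 44 = -51)
v(y, x) = -48 (v(y, x) = -51 - 1*(-3) = -51 + 3 = -48)
1/(v(8, -41) + o) = 1/(-48 - 5778) = 1/(-5826) = -1/5826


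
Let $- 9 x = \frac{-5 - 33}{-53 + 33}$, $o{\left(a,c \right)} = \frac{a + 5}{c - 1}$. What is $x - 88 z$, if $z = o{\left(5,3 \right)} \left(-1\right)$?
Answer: $\frac{39581}{90} \approx 439.79$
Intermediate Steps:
$o{\left(a,c \right)} = \frac{5 + a}{-1 + c}$
$x = - \frac{19}{90}$ ($x = - \frac{\left(-5 - 33\right) \frac{1}{-53 + 33}}{9} = - \frac{\left(-38\right) \frac{1}{-20}}{9} = - \frac{\left(-38\right) \left(- \frac{1}{20}\right)}{9} = \left(- \frac{1}{9}\right) \frac{19}{10} = - \frac{19}{90} \approx -0.21111$)
$z = -5$ ($z = \frac{5 + 5}{-1 + 3} \left(-1\right) = \frac{1}{2} \cdot 10 \left(-1\right) = 5 \left(-1\right) = -5$)
$x - 88 z = - \frac{19}{90} - -440 = - \frac{19}{90} + 440 = \frac{39581}{90}$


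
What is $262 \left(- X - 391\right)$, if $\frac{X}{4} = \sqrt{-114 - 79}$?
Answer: $-102442 - 1048 i \sqrt{193} \approx -1.0244 \cdot 10^{5} - 14559.0 i$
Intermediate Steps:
$X = 4 i \sqrt{193}$ ($X = 4 \sqrt{-114 - 79} = 4 \sqrt{-193} = 4 i \sqrt{193} \approx 55.57 i$)
$262 \left(- X - 391\right) = 262 \left(- 4 i \sqrt{193} - 391\right) = 262 \left(-391 - 4 i \sqrt{193}\right) = -102442 - 1048 i \sqrt{193}$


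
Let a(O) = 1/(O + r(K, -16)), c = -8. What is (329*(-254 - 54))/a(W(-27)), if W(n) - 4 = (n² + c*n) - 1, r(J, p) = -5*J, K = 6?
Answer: -93022776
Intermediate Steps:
W(n) = 3 + n² - 8*n (W(n) = 4 + ((n² - 8*n) - 1) = 4 + (-1 + n² - 8*n) = 3 + n² - 8*n)
a(O) = 1/(-30 + O) (a(O) = 1/(O - 5*6) = 1/(O - 30) = 1/(-30 + O))
(329*(-254 - 54))/a(W(-27)) = (329*(-254 - 54))/(1/(-30 + (3 + (-27)² - 8*(-27)))) = (329*(-308))/(1/(-30 + (3 + 729 + 216))) = -101332/(1/(-30 + 948)) = -101332/(1/918) = -101332/1/918 = -101332*918 = -93022776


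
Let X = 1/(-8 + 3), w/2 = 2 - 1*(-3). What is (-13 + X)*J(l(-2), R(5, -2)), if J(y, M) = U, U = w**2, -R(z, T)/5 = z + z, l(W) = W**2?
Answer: -1320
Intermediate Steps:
w = 10 (w = 2*(2 - 1*(-3)) = 2*(2 + 3) = 2*5 = 10)
R(z, T) = -10*z (R(z, T) = -5*(z + z) = -10*z)
U = 100 (U = 10**2 = 100)
X = -1/5 (X = 1/(-5) = -1/5 ≈ -0.20000)
J(y, M) = 100
(-13 + X)*J(l(-2), R(5, -2)) = (-13 - 1/5)*100 = -66/5*100 = -1320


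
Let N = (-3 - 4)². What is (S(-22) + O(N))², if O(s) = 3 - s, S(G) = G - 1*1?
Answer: 4761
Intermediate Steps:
N = 49 (N = (-7)² = 49)
S(G) = -1 + G (S(G) = G - 1 = -1 + G)
(S(-22) + O(N))² = ((-1 - 22) + (3 - 1*49))² = (-23 + (3 - 49))² = (-23 - 46)² = (-69)² = 4761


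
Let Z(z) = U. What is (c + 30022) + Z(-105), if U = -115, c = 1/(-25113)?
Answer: 751054490/25113 ≈ 29907.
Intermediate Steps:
c = -1/25113 ≈ -3.9820e-5
Z(z) = -115
(c + 30022) + Z(-105) = (-1/25113 + 30022) - 115 = 753942485/25113 - 115 = 751054490/25113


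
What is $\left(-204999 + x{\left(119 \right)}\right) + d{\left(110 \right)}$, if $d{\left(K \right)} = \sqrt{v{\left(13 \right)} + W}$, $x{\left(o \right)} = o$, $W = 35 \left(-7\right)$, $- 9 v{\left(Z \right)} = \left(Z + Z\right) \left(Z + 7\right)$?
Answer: $-204880 + \frac{5 i \sqrt{109}}{3} \approx -2.0488 \cdot 10^{5} + 17.401 i$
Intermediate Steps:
$v{\left(Z \right)} = - \frac{2 Z \left(7 + Z\right)}{9}$ ($v{\left(Z \right)} = - \frac{\left(Z + Z\right) \left(Z + 7\right)}{9} = - \frac{2 Z \left(7 + Z\right)}{9}$)
$W = -245$
$d{\left(K \right)} = \frac{5 i \sqrt{109}}{3}$ ($d{\left(K \right)} = \sqrt{\left(- \frac{2}{9}\right) 13 \left(7 + 13\right) - 245} = \sqrt{\left(- \frac{2}{9}\right) 13 \cdot 20 - 245} = \sqrt{- \frac{520}{9} - 245} = \sqrt{- \frac{2725}{9}} = \frac{5 i \sqrt{109}}{3}$)
$\left(-204999 + x{\left(119 \right)}\right) + d{\left(110 \right)} = \left(-204999 + 119\right) + \frac{5 i \sqrt{109}}{3} = -204880 + \frac{5 i \sqrt{109}}{3}$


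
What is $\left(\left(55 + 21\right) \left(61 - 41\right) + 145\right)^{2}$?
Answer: $2772225$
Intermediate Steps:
$\left(\left(55 + 21\right) \left(61 - 41\right) + 145\right)^{2} = \left(76 \cdot 20 + 145\right)^{2} = \left(1520 + 145\right)^{2} = 1665^{2} = 2772225$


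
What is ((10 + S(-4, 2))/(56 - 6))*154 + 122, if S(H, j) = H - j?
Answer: 3358/25 ≈ 134.32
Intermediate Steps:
((10 + S(-4, 2))/(56 - 6))*154 + 122 = ((10 + (-4 - 1*2))/(56 - 6))*154 + 122 = ((10 + (-4 - 2))/50)*154 + 122 = ((10 - 6)*(1/50))*154 + 122 = (4*(1/50))*154 + 122 = (2/25)*154 + 122 = 308/25 + 122 = 3358/25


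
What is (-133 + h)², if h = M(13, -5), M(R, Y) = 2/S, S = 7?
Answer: 863041/49 ≈ 17613.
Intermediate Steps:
M(R, Y) = 2/7
h = 2/7 ≈ 0.28571
(-133 + h)² = (-133 + 2/7)² = (-929/7)² = 863041/49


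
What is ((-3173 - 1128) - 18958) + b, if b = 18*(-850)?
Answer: -38559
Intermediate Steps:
b = -15300
((-3173 - 1128) - 18958) + b = ((-3173 - 1128) - 18958) - 15300 = (-4301 - 18958) - 15300 = -23259 - 15300 = -38559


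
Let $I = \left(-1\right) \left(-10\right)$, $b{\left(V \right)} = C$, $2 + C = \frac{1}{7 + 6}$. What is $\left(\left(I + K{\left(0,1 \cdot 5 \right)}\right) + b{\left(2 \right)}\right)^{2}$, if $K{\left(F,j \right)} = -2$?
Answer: $\frac{6241}{169} \approx 36.929$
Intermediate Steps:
$C = - \frac{25}{13}$ ($C = -2 + \frac{1}{7 + 6} = -2 + \frac{1}{13} = - \frac{25}{13} \approx -1.9231$)
$b{\left(V \right)} = - \frac{25}{13}$
$I = 10$
$\left(\left(I + K{\left(0,1 \cdot 5 \right)}\right) + b{\left(2 \right)}\right)^{2} = \left(\left(10 - 2\right) - \frac{25}{13}\right)^{2} = \left(8 - \frac{25}{13}\right)^{2} = \left(\frac{79}{13}\right)^{2} = \frac{6241}{169}$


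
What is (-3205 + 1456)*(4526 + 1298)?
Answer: -10186176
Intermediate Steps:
(-3205 + 1456)*(4526 + 1298) = -1749*5824 = -10186176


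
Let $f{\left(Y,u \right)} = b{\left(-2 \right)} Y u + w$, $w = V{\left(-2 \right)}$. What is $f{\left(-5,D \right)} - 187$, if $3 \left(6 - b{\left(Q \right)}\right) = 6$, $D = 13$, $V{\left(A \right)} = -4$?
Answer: $-451$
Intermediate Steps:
$w = -4$
$b{\left(Q \right)} = 4$ ($b{\left(Q \right)} = 6 - 2 = 4$)
$f{\left(Y,u \right)} = -4 + 4 Y u$ ($f{\left(Y,u \right)} = 4 Y u - 4 = -4 + 4 Y u$)
$f{\left(-5,D \right)} - 187 = \left(-4 + 4 \left(-5\right) 13\right) - 187 = \left(-4 - 260\right) - 187 = -264 - 187 = -451$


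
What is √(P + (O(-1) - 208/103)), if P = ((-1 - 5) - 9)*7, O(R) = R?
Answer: I*√1145978/103 ≈ 10.393*I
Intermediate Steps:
P = -105 (P = (-6 - 9)*7 = -15*7 = -105)
√(P + (O(-1) - 208/103)) = √(-105 + (-1 - 208/103)) = √(-105 - 311/103) = √(-11126/103) = I*√1145978/103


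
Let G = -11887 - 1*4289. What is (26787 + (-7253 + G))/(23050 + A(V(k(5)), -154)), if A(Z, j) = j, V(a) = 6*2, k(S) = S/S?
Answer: 1679/11448 ≈ 0.14666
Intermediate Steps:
k(S) = 1
V(a) = 12
G = -16176 (G = -11887 - 4289 = -16176)
(26787 + (-7253 + G))/(23050 + A(V(k(5)), -154)) = (26787 + (-7253 - 16176))/(23050 - 154) = (26787 - 23429)/22896 = 3358*(1/22896) = 1679/11448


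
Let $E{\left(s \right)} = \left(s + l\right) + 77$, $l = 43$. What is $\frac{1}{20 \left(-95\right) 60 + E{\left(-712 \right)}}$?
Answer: $- \frac{1}{114592} \approx -8.7266 \cdot 10^{-6}$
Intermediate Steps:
$E{\left(s \right)} = 120 + s$ ($E{\left(s \right)} = \left(s + 43\right) + 77 = \left(43 + s\right) + 77 = 120 + s$)
$\frac{1}{20 \left(-95\right) 60 + E{\left(-712 \right)}} = \frac{1}{20 \left(-95\right) 60 + \left(120 - 712\right)} = \frac{1}{\left(-1900\right) 60 - 592} = \frac{1}{-114000 - 592} = \frac{1}{-114592} = - \frac{1}{114592}$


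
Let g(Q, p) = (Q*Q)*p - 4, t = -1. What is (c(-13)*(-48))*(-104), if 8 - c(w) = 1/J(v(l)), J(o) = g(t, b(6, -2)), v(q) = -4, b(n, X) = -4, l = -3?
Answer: 40560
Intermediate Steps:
g(Q, p) = -4 + p*Q**2 (g(Q, p) = Q**2*p - 4 = p*Q**2 - 4 = -4 + p*Q**2)
J(o) = -8 (J(o) = -4 - 4*(-1)**2 = -4 - 4*1 = -4 - 4 = -8)
c(w) = 65/8 (c(w) = 8 - 1/(-8) = 8 - 1*(-1/8) = 8 + 1/8 = 65/8)
(c(-13)*(-48))*(-104) = ((65/8)*(-48))*(-104) = -390*(-104) = 40560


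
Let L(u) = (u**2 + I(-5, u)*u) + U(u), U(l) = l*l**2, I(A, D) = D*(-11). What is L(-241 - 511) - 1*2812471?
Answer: -433726519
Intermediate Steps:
I(A, D) = -11*D
U(l) = l**3
L(u) = u**3 - 10*u**2 (L(u) = (u**2 + (-11*u)*u) + u**3 = (u**2 - 11*u**2) + u**3 = -10*u**2 + u**3 = u**3 - 10*u**2)
L(-241 - 511) - 1*2812471 = (-241 - 511)**2*(-10 + (-241 - 511)) - 1*2812471 = (-752)**2*(-10 - 752) - 2812471 = 565504*(-762) - 2812471 = -430914048 - 2812471 = -433726519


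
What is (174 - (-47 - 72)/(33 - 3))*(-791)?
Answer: -4223149/30 ≈ -1.4077e+5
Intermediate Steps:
(174 - (-47 - 72)/(33 - 3))*(-791) = (174 - (-119)/30)*(-791) = (174 - 1*(-119/30))*(-791) = (174 + 119/30)*(-791) = (5339/30)*(-791) = -4223149/30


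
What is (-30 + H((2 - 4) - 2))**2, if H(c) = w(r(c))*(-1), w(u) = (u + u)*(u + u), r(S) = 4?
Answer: 8836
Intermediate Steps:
w(u) = 4*u**2 (w(u) = (2*u)*(2*u) = 4*u**2)
H(c) = -64 (H(c) = (4*4**2)*(-1) = (4*16)*(-1) = 64*(-1) = -64)
(-30 + H((2 - 4) - 2))**2 = (-30 - 64)**2 = (-94)**2 = 8836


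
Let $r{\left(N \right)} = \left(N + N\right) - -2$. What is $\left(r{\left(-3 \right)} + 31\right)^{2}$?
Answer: $729$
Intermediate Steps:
$r{\left(N \right)} = 2 + 2 N$ ($r{\left(N \right)} = 2 N + 2 = 2 + 2 N$)
$\left(r{\left(-3 \right)} + 31\right)^{2} = \left(\left(2 + 2 \left(-3\right)\right) + 31\right)^{2} = \left(\left(2 - 6\right) + 31\right)^{2} = \left(-4 + 31\right)^{2} = 27^{2} = 729$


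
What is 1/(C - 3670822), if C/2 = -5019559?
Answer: -1/13709940 ≈ -7.2940e-8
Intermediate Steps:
C = -10039118 (C = 2*(-5019559) = -10039118)
1/(C - 3670822) = 1/(-10039118 - 3670822) = 1/(-13709940) = -1/13709940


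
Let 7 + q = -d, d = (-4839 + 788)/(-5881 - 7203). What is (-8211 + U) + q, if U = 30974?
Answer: 297735453/13084 ≈ 22756.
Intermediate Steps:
d = 4051/13084 (d = -4051/(-13084) = -4051*(-1/13084) = 4051/13084 ≈ 0.30961)
q = -95639/13084 (q = -7 - 1*4051/13084 = -7 - 4051/13084 = -95639/13084 ≈ -7.3096)
(-8211 + U) + q = (-8211 + 30974) - 95639/13084 = 22763 - 95639/13084 = 297735453/13084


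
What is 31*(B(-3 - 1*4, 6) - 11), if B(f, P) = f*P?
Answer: -1643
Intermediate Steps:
B(f, P) = P*f
31*(B(-3 - 1*4, 6) - 11) = 31*(6*(-3 - 1*4) - 11) = 31*(6*(-3 - 4) - 11) = 31*(6*(-7) - 11) = 31*(-42 - 11) = 31*(-53) = -1643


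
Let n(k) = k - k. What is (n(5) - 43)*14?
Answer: -602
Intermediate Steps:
n(k) = 0
(n(5) - 43)*14 = (0 - 43)*14 = -43*14 = -602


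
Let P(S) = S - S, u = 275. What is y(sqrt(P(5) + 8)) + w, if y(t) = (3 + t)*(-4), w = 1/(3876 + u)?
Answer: -49811/4151 - 8*sqrt(2) ≈ -23.313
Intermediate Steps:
P(S) = 0
w = 1/4151 (w = 1/(3876 + 275) = 1/4151 ≈ 0.00024091)
y(t) = -12 - 4*t
y(sqrt(P(5) + 8)) + w = (-12 - 4*sqrt(0 + 8)) + 1/4151 = (-12 - 8*sqrt(2)) + 1/4151 = -49811/4151 - 8*sqrt(2)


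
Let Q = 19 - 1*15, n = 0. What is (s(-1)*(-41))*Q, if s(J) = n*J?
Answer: 0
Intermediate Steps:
Q = 4 (Q = 19 - 15 = 4)
s(J) = 0 (s(J) = 0*J = 0)
(s(-1)*(-41))*Q = (0*(-41))*4 = 0*4 = 0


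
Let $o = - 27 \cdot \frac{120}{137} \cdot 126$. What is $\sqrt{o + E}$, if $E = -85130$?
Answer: $\frac{5 i \sqrt{66149354}}{137} \approx 296.83 i$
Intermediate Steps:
$o = - \frac{408240}{137}$ ($o = - 27 \cdot 120 \cdot \frac{1}{137} \cdot 126 = \left(-27\right) \frac{120}{137} \cdot 126 = \left(- \frac{3240}{137}\right) 126 = - \frac{408240}{137} \approx -2979.9$)
$\sqrt{o + E} = \sqrt{- \frac{408240}{137} - 85130} = \sqrt{- \frac{12071050}{137}} = \frac{5 i \sqrt{66149354}}{137}$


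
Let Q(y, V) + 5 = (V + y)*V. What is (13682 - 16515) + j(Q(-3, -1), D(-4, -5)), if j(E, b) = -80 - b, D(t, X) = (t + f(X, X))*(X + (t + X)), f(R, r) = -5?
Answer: -3039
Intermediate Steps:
Q(y, V) = -5 + V*(V + y) (Q(y, V) = -5 + (V + y)*V = -5 + V*(V + y))
D(t, X) = (-5 + t)*(t + 2*X) (D(t, X) = (t - 5)*(X + (t + X)) = (-5 + t)*(X + (X + t)) = (-5 + t)*(t + 2*X))
(13682 - 16515) + j(Q(-3, -1), D(-4, -5)) = (13682 - 16515) + (-80 - ((-4)**2 - 10*(-5) - 5*(-4) + 2*(-5)*(-4))) = -2833 + (-80 - (16 + 50 + 20 + 40)) = -2833 + (-80 - 1*126) = -2833 + (-80 - 126) = -2833 - 206 = -3039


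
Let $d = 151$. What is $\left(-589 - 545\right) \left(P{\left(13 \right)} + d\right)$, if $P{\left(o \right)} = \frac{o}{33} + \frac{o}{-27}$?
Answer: $- \frac{1882482}{11} \approx -1.7113 \cdot 10^{5}$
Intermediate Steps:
$P{\left(o \right)} = - \frac{2 o}{297}$ ($P{\left(o \right)} = o \frac{1}{33} + o \left(- \frac{1}{27}\right) = \frac{o}{33} - \frac{o}{27} = - \frac{2 o}{297}$)
$\left(-589 - 545\right) \left(P{\left(13 \right)} + d\right) = \left(-589 - 545\right) \left(\left(- \frac{2}{297}\right) 13 + 151\right) = \left(-589 - 545\right) \left(- \frac{26}{297} + 151\right) = \left(-1134\right) \frac{44821}{297} = - \frac{1882482}{11}$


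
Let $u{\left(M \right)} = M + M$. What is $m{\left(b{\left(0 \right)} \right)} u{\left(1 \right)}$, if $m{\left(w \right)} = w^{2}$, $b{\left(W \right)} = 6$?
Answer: $72$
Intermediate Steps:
$u{\left(M \right)} = 2 M$
$m{\left(b{\left(0 \right)} \right)} u{\left(1 \right)} = 6^{2} \cdot 2 \cdot 1 = 36 \cdot 2 = 72$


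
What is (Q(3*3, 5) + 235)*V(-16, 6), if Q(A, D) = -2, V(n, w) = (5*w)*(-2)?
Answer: -13980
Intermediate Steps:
V(n, w) = -10*w
(Q(3*3, 5) + 235)*V(-16, 6) = (-2 + 235)*(-10*6) = 233*(-60) = -13980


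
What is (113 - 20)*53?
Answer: 4929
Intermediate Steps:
(113 - 20)*53 = 93*53 = 4929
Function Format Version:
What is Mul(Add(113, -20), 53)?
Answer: 4929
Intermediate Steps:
Mul(Add(113, -20), 53) = Mul(93, 53) = 4929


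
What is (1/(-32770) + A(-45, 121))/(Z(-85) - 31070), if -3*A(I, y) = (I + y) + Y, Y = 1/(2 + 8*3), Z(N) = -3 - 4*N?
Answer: 5398864/6546282665 ≈ 0.00082472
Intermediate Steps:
Y = 1/26 (Y = 1/(2 + 24) = 1/26 ≈ 0.038462)
A(I, y) = -1/78 - I/3 - y/3 (A(I, y) = -((I + y) + 1/26)/3 = -(1/26 + I + y)/3 = -1/78 - I/3 - y/3)
(1/(-32770) + A(-45, 121))/(Z(-85) - 31070) = (1/(-32770) + (-1/78 - ⅓*(-45) - ⅓*121))/((-3 - 4*(-85)) - 31070) = (-1/32770 + (-1/78 + 15 - 121/3))/((-3 + 340) - 31070) = (-1/32770 - 659/26)/(337 - 31070) = -5398864/213005/(-30733) = -5398864/213005*(-1/30733) = 5398864/6546282665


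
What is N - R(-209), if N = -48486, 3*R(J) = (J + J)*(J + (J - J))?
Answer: -232820/3 ≈ -77607.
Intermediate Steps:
R(J) = 2*J²/3 (R(J) = ((J + J)*(J + (J - J)))/3 = ((2*J)*(J + 0))/3 = ((2*J)*J)/3 = (2*J²)/3 = 2*J²/3)
N - R(-209) = -48486 - 2*(-209)²/3 = -48486 - 2*43681/3 = -48486 - 1*87362/3 = -48486 - 87362/3 = -232820/3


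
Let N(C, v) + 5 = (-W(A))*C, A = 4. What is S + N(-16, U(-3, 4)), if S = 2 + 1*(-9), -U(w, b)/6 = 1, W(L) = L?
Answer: 52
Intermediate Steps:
U(w, b) = -6 (U(w, b) = -6*1 = -6)
N(C, v) = -5 - 4*C (N(C, v) = -5 + (-1*4)*C = -5 - 4*C)
S = -7 (S = 2 - 9 = -7)
S + N(-16, U(-3, 4)) = -7 + (-5 - 4*(-16)) = -7 + (-5 + 64) = -7 + 59 = 52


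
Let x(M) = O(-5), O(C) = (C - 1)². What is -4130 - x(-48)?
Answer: -4166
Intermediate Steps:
O(C) = (-1 + C)²
x(M) = 36 (x(M) = (-1 - 5)² = (-6)² = 36)
-4130 - x(-48) = -4130 - 1*36 = -4130 - 36 = -4166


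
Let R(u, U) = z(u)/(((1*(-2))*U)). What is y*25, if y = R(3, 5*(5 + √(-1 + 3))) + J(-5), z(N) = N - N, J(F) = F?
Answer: -125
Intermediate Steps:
z(N) = 0
R(u, U) = 0 (R(u, U) = 0/(((1*(-2))*U)) = 0/((-2*U)) = 0*(-1/(2*U)) = 0)
y = -5 (y = 0 - 5 = -5)
y*25 = -5*25 = -125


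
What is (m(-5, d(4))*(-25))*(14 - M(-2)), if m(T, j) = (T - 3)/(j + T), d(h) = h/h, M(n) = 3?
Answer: -550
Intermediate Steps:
d(h) = 1
m(T, j) = (-3 + T)/(T + j)
(m(-5, d(4))*(-25))*(14 - M(-2)) = (((-3 - 5)/(-5 + 1))*(-25))*(14 - 1*3) = ((-8/(-4))*(-25))*(14 - 3) = (-¼*(-8)*(-25))*11 = (2*(-25))*11 = -50*11 = -550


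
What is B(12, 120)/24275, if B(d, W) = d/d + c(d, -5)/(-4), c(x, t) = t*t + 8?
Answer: -29/97100 ≈ -0.00029866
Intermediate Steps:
c(x, t) = 8 + t² (c(x, t) = t² + 8 = 8 + t²)
B(d, W) = -29/4 (B(d, W) = d/d + (8 + (-5)²)/(-4) = 1 + (8 + 25)*(-¼) = 1 + 33*(-¼) = 1 - 33/4 = -29/4)
B(12, 120)/24275 = -29/4/24275 = -29/4*1/24275 = -29/97100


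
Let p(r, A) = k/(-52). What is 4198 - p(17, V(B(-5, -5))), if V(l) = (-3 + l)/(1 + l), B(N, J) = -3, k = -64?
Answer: 54558/13 ≈ 4196.8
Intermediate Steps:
V(l) = (-3 + l)/(1 + l)
p(r, A) = 16/13 (p(r, A) = -64/(-52) = -64*(-1/52) = 16/13)
4198 - p(17, V(B(-5, -5))) = 4198 - 1*16/13 = 4198 - 16/13 = 54558/13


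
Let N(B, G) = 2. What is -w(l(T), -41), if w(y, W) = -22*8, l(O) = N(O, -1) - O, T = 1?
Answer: 176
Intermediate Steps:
l(O) = 2 - O
w(y, W) = -176
-w(l(T), -41) = -1*(-176) = 176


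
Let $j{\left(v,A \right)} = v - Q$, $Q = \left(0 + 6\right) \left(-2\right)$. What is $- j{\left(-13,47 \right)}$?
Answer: $1$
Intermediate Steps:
$Q = -12$ ($Q = 6 \left(-2\right) = -12$)
$j{\left(v,A \right)} = 12 + v$ ($j{\left(v,A \right)} = v - -12 = v + 12 = 12 + v$)
$- j{\left(-13,47 \right)} = - (12 - 13) = \left(-1\right) \left(-1\right) = 1$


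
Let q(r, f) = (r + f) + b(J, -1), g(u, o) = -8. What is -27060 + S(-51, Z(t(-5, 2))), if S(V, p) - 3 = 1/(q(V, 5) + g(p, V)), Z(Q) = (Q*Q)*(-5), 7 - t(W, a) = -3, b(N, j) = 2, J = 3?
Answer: -1406965/52 ≈ -27057.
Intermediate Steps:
t(W, a) = 10 (t(W, a) = 7 - 1*(-3) = 7 + 3 = 10)
q(r, f) = 2 + f + r (q(r, f) = (r + f) + 2 = (f + r) + 2 = 2 + f + r)
Z(Q) = -5*Q² (Z(Q) = Q²*(-5) = -5*Q²)
S(V, p) = 3 + 1/(-1 + V) (S(V, p) = 3 + 1/((2 + 5 + V) - 8) = 3 + 1/((7 + V) - 8) = 3 + 1/(-1 + V))
-27060 + S(-51, Z(t(-5, 2))) = -27060 + (-2 + 3*(-51))/(-1 - 51) = -27060 + (-2 - 153)/(-52) = -27060 - 1/52*(-155) = -27060 + 155/52 = -1406965/52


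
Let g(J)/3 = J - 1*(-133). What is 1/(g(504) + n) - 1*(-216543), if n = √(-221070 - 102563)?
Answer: 860878391733/3975554 - I*√323633/3975554 ≈ 2.1654e+5 - 0.0001431*I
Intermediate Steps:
g(J) = 399 + 3*J (g(J) = 3*(J - 1*(-133)) = 3*(J + 133) = 3*(133 + J) = 399 + 3*J)
n = I*√323633 (n = √(-323633) = I*√323633 ≈ 568.89*I)
1/(g(504) + n) - 1*(-216543) = 1/((399 + 3*504) + I*√323633) - 1*(-216543) = 1/((399 + 1512) + I*√323633) + 216543 = 1/(1911 + I*√323633) + 216543 = 216543 + 1/(1911 + I*√323633)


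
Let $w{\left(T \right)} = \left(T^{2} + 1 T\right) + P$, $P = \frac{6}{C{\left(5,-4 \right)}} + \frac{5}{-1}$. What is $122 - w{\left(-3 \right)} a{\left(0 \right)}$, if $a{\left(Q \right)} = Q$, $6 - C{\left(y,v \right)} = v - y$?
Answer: $122$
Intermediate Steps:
$C{\left(y,v \right)} = 6 + y - v$ ($C{\left(y,v \right)} = 6 - \left(v - y\right) = 6 + y - v$)
$P = - \frac{23}{5}$ ($P = \frac{6}{6 + 5 - -4} + \frac{5}{-1} = \frac{6}{6 + 5 + 4} + 5 \left(-1\right) = \frac{6}{15} - 5 = 6 \cdot \frac{1}{15} - 5 = \frac{2}{5} - 5 = - \frac{23}{5} \approx -4.6$)
$w{\left(T \right)} = - \frac{23}{5} + T + T^{2}$ ($w{\left(T \right)} = \left(T^{2} + 1 T\right) - \frac{23}{5} = \left(T^{2} + T\right) - \frac{23}{5} = \left(T + T^{2}\right) - \frac{23}{5} = - \frac{23}{5} + T + T^{2}$)
$122 - w{\left(-3 \right)} a{\left(0 \right)} = 122 - \left(- \frac{23}{5} - 3 + \left(-3\right)^{2}\right) 0 = 122 - \left(- \frac{23}{5} - 3 + 9\right) 0 = 122 - \frac{7}{5} \cdot 0 = 122 - 0 = 122 + 0 = 122$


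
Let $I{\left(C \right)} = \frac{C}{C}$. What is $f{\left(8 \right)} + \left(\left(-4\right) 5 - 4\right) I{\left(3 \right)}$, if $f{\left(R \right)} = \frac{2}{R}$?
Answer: $- \frac{95}{4} \approx -23.75$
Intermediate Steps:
$I{\left(C \right)} = 1$
$f{\left(8 \right)} + \left(\left(-4\right) 5 - 4\right) I{\left(3 \right)} = \frac{2}{8} + \left(\left(-4\right) 5 - 4\right) 1 = 2 \cdot \frac{1}{8} + \left(-20 - 4\right) 1 = \frac{1}{4} - 24 = - \frac{95}{4}$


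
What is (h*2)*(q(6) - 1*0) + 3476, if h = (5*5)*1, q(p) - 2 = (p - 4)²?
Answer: 3776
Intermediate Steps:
q(p) = 2 + (-4 + p)² (q(p) = 2 + (p - 4)² = 2 + (-4 + p)²)
h = 25 (h = 25*1 = 25)
(h*2)*(q(6) - 1*0) + 3476 = (25*2)*((2 + (-4 + 6)²) - 1*0) + 3476 = 50*((2 + 2²) + 0) + 3476 = 50*((2 + 4) + 0) + 3476 = 50*(6 + 0) + 3476 = 50*6 + 3476 = 300 + 3476 = 3776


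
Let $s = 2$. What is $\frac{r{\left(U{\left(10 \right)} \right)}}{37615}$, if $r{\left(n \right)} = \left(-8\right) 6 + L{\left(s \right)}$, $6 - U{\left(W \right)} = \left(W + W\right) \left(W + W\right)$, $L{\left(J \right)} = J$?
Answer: $- \frac{46}{37615} \approx -0.0012229$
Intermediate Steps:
$U{\left(W \right)} = 6 - 4 W^{2}$ ($U{\left(W \right)} = 6 - \left(W + W\right) \left(W + W\right) = 6 - 2 W 2 W = 6 - 4 W^{2}$)
$r{\left(n \right)} = -46$ ($r{\left(n \right)} = \left(-8\right) 6 + 2 = -48 + 2 = -46$)
$\frac{r{\left(U{\left(10 \right)} \right)}}{37615} = - \frac{46}{37615}$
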